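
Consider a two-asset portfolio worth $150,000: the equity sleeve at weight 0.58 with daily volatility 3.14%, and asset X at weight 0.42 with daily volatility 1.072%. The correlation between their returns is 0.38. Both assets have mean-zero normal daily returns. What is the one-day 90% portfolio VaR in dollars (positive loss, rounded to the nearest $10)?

$3,910

σ_p² = 0.58²·3.14² + 0.42²·1.072² + 2·0.38·0.58·0.42·3.14·1.072 = 4.1427 (%²).
σ_p = √4.1427 = 2.035%.
At 90%, z = 1.282.
VaR = 1.282 × 2.035% = 2.609%; on $150,000 that is $3,914.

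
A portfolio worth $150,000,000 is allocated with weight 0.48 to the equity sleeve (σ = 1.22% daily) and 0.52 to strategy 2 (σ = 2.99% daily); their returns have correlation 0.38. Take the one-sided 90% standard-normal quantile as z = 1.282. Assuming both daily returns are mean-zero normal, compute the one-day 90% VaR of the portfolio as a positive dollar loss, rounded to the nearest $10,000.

σ_p² = 0.48²·1.22² + 0.52²·2.99² + 2·0.38·0.48·0.52·1.22·2.99 = 3.4523 (%²).
σ_p = √3.4523 = 1.858%.
VaR = 1.282 × 1.858% = 2.382%; on $150,000,000 that is $3,573,000.

$3,570,000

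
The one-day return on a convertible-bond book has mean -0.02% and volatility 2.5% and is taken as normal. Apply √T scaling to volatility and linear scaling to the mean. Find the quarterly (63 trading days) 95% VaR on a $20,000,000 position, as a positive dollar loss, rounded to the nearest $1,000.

At 95%, z = 1.645.
σ_{63d} = 2.5% × √63 = 19.843%; μ_{63d} = 63 × -0.02% = -1.260%.
VaR = −(-1.260%) + 1.645 × 19.843% = 33.902%.
On $20,000,000: 0.33902 × $20,000,000 = $6,780,400.

$6,780,000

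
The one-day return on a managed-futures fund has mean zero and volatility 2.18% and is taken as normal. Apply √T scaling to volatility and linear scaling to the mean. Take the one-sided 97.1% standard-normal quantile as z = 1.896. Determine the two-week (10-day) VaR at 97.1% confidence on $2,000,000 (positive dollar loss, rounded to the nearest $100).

σ_{10d} = 2.18% × √10 = 6.894%.
VaR = 1.896 × 6.894% = 13.071%.
On $2,000,000: 0.13071 × $2,000,000 = $261,420.

$261,400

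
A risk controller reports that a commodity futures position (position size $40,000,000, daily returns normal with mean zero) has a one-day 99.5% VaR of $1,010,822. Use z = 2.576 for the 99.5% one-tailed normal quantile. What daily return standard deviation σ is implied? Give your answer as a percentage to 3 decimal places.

VaR as a fraction: $1,010,822 / $40,000,000 = 2.527%.
σ = VaR / z = 2.527% / 2.576 = 0.981%.

0.981%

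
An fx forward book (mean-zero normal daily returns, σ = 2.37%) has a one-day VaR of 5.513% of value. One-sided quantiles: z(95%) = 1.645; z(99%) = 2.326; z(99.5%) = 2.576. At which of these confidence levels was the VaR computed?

Implied z = VaR/σ = 5.513 / 2.37 = 2.326.
This matches z(99%) = 2.326.

99%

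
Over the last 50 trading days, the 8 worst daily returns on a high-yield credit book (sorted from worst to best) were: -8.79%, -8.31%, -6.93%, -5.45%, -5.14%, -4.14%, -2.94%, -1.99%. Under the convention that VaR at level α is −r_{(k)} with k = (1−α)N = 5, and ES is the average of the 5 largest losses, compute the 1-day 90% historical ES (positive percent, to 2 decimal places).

6.92%

The 5 worst returns sum to -34.62%.
ES = −(-34.62%) / 5 = 6.924% ≈ 6.92%.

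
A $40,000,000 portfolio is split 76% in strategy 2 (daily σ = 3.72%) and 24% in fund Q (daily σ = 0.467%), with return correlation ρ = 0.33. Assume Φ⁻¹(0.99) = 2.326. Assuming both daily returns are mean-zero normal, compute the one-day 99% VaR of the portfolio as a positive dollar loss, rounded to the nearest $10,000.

$2,670,000

σ_p² = 0.76²·3.72² + 0.24²·0.467² + 2·0.33·0.76·0.24·3.72·0.467 = 8.2148 (%²).
σ_p = √8.2148 = 2.866%.
VaR = 2.326 × 2.866% = 6.666%; on $40,000,000 that is $2,666,400.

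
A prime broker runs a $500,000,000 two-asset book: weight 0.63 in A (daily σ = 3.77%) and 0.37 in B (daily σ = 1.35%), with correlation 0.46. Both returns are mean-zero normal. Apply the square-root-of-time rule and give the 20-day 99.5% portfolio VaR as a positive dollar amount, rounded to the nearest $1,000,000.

$152,000,000

σ_p = √(0.63²·3.77² + 0.37²·1.35² + 2·0.46·0.63·0.37·3.77·1.35) = 2.642%.
σ_{20d} = 2.642% × √20 = 11.815%.
z(99.5%) = 2.576.
VaR = 2.576 × 11.815% = 30.435%; on $500,000,000 that is $152,175,000.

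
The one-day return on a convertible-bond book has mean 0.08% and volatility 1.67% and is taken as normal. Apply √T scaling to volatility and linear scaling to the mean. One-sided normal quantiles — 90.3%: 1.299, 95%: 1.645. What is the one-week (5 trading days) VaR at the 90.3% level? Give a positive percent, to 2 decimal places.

4.45%

σ_{5d} = 1.67% × √5 = 3.734%; μ_{5d} = 5 × 0.08% = 0.400%.
VaR = −(0.400%) + 1.299 × 3.734% = 4.450%.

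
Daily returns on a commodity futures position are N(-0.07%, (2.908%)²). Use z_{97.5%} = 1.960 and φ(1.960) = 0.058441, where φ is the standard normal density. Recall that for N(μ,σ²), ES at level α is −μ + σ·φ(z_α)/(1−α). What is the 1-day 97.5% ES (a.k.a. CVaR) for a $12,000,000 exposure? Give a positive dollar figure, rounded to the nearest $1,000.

Tail multiplier: φ(z)/(1−α) = 0.058441 / 0.025 = 2.338.
ES = −(-0.07%) + 2.908% × 2.338 = 6.869%.
On $12,000,000: 0.06869 × $12,000,000 = $824,280.

$824,000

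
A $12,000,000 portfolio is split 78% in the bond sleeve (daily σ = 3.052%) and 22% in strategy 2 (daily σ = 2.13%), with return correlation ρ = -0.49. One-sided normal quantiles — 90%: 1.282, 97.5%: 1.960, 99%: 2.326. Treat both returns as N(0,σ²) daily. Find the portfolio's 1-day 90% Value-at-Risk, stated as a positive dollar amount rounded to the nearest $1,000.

σ_p² = 0.78²·3.052² + 0.22²·2.13² + 2·-0.49·0.78·0.22·3.052·2.13 = 4.7934 (%²).
σ_p = √4.7934 = 2.189%.
VaR = 1.282 × 2.189% = 2.806%; on $12,000,000 that is $336,720.

$337,000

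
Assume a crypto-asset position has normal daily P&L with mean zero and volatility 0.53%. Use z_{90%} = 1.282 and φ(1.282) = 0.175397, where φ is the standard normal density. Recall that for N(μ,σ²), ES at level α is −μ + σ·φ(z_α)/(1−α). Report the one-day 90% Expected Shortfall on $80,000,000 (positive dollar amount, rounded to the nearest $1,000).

$744,000

Tail multiplier: φ(z)/(1−α) = 0.175397 / 0.1 = 1.754.
ES = 0.53% × 1.754 = 0.930%.
On $80,000,000: 0.00930 × $80,000,000 = $744,000.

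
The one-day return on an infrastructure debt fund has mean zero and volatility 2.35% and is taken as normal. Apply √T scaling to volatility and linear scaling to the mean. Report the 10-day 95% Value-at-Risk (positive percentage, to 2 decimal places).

12.22%

At 95%, z = 1.645.
σ_{10d} = 2.35% × √10 = 7.431%.
VaR = 1.645 × 7.431% = 12.224%.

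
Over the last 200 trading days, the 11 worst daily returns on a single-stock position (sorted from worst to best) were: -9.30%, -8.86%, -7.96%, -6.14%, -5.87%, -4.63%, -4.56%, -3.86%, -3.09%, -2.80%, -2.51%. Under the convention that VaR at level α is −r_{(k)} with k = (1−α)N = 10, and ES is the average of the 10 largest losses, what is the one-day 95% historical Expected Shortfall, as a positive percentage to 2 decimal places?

5.71%

The 10 worst returns sum to -57.07%.
ES = −(-57.07%) / 10 = 5.707% ≈ 5.71%.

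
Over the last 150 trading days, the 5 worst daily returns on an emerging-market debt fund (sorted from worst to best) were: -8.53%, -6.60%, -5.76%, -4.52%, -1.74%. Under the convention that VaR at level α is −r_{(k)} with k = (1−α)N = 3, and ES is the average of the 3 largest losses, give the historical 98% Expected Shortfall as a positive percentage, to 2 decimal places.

6.96%

The 3 worst returns sum to -20.89%.
ES = −(-20.89%) / 3 = 6.9633…% ≈ 6.96%.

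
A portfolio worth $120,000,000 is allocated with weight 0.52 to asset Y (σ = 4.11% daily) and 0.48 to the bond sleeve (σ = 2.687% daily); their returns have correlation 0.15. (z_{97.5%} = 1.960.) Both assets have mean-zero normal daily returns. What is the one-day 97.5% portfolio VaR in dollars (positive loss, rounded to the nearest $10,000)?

σ_p² = 0.52²·4.11² + 0.48²·2.687² + 2·0.15·0.52·0.48·4.11·2.687 = 7.0580 (%²).
σ_p = √7.0580 = 2.657%.
VaR = 1.960 × 2.657% = 5.208%; on $120,000,000 that is $6,249,600.

$6,250,000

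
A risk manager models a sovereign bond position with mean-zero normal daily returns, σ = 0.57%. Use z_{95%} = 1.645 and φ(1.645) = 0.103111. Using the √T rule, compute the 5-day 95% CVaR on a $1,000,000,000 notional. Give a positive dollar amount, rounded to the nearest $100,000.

$26,300,000

σ_{5d} = 0.57% × √5 = 1.275%.
ES multiplier = φ(z)/(1−α) = 0.103111/0.05 = 2.062.
ES = 1.275% × 2.062 = 2.629%; on $1,000,000,000: $26,290,000.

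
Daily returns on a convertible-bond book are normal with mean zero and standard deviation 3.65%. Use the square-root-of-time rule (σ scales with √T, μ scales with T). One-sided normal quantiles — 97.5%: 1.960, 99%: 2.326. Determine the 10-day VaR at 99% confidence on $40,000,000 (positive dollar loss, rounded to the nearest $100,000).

$10,700,000

σ_{10d} = 3.65% × √10 = 11.542%.
VaR = 2.326 × 11.542% = 26.847%.
On $40,000,000: 0.26847 × $40,000,000 = $10,738,800.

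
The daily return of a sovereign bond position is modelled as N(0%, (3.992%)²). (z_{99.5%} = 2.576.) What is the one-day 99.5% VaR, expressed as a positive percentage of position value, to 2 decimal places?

10.28%

VaR = z·σ = 2.576 × 3.992% = 10.283%.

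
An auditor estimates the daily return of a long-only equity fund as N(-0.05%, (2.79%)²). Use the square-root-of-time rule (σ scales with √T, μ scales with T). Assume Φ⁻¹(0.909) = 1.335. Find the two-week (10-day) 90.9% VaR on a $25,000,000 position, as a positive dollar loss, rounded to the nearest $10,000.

$3,070,000

σ_{10d} = 2.79% × √10 = 8.823%; μ_{10d} = 10 × -0.05% = -0.500%.
VaR = −(-0.500%) + 1.335 × 8.823% = 12.279%.
On $25,000,000: 0.12279 × $25,000,000 = $3,069,750.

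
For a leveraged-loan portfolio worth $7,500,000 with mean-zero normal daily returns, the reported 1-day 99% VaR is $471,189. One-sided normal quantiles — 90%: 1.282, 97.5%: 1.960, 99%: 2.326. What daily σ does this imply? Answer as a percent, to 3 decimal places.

VaR as a fraction: $471,189 / $7,500,000 = 6.283%.
σ = VaR / z = 6.283% / 2.326 = 2.701%.

2.701%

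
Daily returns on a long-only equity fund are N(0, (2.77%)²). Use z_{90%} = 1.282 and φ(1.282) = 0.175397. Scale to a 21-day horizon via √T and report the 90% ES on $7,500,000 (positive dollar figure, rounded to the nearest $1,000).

σ_{21d} = 2.77% × √21 = 12.694%.
ES multiplier = φ(z)/(1−α) = 0.175397/0.1 = 1.754.
ES = 12.694% × 1.754 = 22.265%; on $7,500,000: $1,669,875.

$1,670,000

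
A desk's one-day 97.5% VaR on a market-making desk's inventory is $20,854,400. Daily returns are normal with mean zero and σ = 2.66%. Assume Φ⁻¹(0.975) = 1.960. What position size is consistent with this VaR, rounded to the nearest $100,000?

$400,000,000

VaR as a fraction of value: z·σ = 1.960 × 2.66% = 5.2136%.
Position = $20,854,400 / 0.052136 = $400,000,000.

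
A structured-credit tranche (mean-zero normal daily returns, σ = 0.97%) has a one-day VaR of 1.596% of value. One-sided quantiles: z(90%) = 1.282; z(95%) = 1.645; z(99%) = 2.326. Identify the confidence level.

Implied z = VaR/σ = 1.596 / 0.97 = 1.645.
This matches z(95%) = 1.645.

95%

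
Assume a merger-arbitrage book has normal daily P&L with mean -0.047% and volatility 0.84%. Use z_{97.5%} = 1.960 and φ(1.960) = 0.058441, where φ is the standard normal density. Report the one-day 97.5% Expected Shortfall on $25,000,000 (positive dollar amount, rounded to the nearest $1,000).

$503,000

Tail multiplier: φ(z)/(1−α) = 0.058441 / 0.025 = 2.338.
ES = −(-0.047%) + 0.84% × 2.338 = 2.011%.
On $25,000,000: 0.02011 × $25,000,000 = $502,750.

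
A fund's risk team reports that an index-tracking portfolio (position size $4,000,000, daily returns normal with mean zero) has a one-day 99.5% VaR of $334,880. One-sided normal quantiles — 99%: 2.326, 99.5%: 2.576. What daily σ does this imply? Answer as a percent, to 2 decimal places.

3.25%

VaR as a fraction: $334,880 / $4,000,000 = 8.372%.
σ = VaR / z = 8.372% / 2.576 = 3.250%.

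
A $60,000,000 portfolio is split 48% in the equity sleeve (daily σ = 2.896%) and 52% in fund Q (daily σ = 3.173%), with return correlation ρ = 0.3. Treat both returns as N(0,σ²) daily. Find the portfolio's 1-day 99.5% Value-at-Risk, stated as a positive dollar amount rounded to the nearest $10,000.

σ_p² = 0.48²·2.896² + 0.52²·3.173² + 2·0.3·0.48·0.52·2.896·3.173 = 6.0308 (%²).
σ_p = √6.0308 = 2.456%.
At 99.5%, z = 2.576.
VaR = 2.576 × 2.456% = 6.327%; on $60,000,000 that is $3,796,200.

$3,800,000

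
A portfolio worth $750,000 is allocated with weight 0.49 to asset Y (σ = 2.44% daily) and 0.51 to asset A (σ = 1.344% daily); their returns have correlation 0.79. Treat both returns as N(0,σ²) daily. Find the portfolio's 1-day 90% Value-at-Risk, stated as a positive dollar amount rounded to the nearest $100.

σ_p² = 0.49²·2.44² + 0.51²·1.344² + 2·0.79·0.49·0.51·2.44·1.344 = 3.1941 (%²).
σ_p = √3.1941 = 1.787%.
At 90%, z = 1.282.
VaR = 1.282 × 1.787% = 2.291%; on $750,000 that is $17,182.

$17,200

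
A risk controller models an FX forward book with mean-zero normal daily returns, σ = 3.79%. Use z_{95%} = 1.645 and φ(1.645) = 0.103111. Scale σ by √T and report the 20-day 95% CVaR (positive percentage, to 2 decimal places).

34.95%

σ_{20d} = 3.79% × √20 = 16.949%.
ES multiplier = φ(z)/(1−α) = 0.103111/0.05 = 2.062.
ES = 16.949% × 2.062 = 34.949%.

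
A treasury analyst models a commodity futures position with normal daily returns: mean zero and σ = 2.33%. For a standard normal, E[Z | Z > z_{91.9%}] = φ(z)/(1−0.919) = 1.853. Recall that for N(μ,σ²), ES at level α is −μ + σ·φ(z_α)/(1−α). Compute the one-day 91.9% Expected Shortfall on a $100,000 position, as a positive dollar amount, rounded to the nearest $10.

$4,320

ES = 2.33% × 1.853 = 4.317%.
On $100,000: 0.04317 × $100,000 = $4,317.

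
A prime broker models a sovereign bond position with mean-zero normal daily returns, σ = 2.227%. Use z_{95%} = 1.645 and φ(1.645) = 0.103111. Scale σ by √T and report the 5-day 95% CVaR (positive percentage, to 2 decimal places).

σ_{5d} = 2.227% × √5 = 4.980%.
ES multiplier = φ(z)/(1−α) = 0.103111/0.05 = 2.062.
ES = 4.980% × 2.062 = 10.269%.

10.27%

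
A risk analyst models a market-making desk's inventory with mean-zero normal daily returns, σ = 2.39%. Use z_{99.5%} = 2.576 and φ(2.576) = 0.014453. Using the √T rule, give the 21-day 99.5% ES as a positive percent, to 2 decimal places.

σ_{21d} = 2.39% × √21 = 10.952%.
ES multiplier = φ(z)/(1−α) = 0.014453/0.005 = 2.891.
ES = 10.952% × 2.891 = 31.662%.

31.66%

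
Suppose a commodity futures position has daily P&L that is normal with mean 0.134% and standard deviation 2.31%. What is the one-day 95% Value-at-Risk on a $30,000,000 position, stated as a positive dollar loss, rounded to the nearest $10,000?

At 95% one-sided, z = 1.645.
VaR = −μ + z·σ = −(0.134%) + 1.645 × 2.31% = 3.666%.
On $30,000,000: 0.03666 × $30,000,000 = $1,099,800.

$1,100,000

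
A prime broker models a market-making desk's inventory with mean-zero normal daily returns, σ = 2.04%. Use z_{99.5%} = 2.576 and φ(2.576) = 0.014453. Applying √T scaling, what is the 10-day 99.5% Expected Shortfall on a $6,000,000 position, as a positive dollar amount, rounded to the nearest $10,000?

$1,120,000

σ_{10d} = 2.04% × √10 = 6.451%.
ES multiplier = φ(z)/(1−α) = 0.014453/0.005 = 2.891.
ES = 6.451% × 2.891 = 18.650%; on $6,000,000: $1,119,000.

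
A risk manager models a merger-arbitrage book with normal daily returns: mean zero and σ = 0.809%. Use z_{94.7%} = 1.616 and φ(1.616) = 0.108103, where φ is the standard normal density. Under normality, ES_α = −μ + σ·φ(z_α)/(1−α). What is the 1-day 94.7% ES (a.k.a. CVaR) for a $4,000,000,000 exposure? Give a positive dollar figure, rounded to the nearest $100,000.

$66,000,000

Tail multiplier: φ(z)/(1−α) = 0.108103 / 0.053 = 2.040.
ES = 0.809% × 2.040 = 1.650%.
On $4,000,000,000: 0.01650 × $4,000,000,000 = $66,000,000.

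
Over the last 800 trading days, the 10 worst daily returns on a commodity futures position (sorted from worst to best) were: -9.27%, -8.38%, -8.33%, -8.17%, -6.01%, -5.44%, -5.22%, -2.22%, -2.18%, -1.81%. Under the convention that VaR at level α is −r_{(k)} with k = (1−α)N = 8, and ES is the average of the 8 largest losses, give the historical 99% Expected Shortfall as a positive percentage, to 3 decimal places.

6.630%

The 8 worst returns sum to -53.04%.
ES = −(-53.04%) / 8 = 6.63% ≈ 6.630%.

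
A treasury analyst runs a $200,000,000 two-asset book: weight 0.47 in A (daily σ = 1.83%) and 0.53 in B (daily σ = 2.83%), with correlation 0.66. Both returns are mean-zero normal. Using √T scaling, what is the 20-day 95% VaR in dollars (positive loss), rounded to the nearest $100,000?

$31,900,000

σ_p = √(0.47²·1.83² + 0.53²·2.83² + 2·0.66·0.47·0.53·1.83·2.83) = 2.166%.
σ_{20d} = 2.166% × √20 = 9.687%.
z(95%) = 1.645.
VaR = 1.645 × 9.687% = 15.935%; on $200,000,000 that is $31,870,000.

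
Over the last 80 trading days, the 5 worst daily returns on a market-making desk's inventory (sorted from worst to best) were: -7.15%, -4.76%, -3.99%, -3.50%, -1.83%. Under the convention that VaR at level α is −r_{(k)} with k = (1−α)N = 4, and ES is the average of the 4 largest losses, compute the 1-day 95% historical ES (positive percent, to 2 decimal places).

The 4 worst returns sum to -19.40%.
ES = −(-19.40%) / 4 = 4.85%.

4.85%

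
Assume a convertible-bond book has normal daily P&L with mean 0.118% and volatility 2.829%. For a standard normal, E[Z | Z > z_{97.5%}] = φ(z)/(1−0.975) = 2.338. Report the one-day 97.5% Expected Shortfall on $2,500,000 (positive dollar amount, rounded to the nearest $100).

$162,400

ES = −(0.118%) + 2.829% × 2.338 = 6.496%.
On $2,500,000: 0.06496 × $2,500,000 = $162,400.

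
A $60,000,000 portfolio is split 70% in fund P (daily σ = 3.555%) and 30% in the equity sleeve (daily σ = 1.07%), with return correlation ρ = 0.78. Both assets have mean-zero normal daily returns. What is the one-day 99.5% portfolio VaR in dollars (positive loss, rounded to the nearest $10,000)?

$4,240,000

σ_p² = 0.7²·3.555² + 0.3²·1.07² + 2·0.78·0.7·0.3·3.555·1.07 = 7.5418 (%²).
σ_p = √7.5418 = 2.746%.
At 99.5%, z = 2.576.
VaR = 2.576 × 2.746% = 7.074%; on $60,000,000 that is $4,244,400.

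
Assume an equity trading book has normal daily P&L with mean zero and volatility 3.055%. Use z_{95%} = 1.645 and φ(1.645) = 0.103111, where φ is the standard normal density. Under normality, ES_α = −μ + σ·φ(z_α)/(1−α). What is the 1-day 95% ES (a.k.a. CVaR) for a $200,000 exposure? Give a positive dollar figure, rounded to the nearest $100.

$12,600

Tail multiplier: φ(z)/(1−α) = 0.103111 / 0.05 = 2.062.
ES = 3.055% × 2.062 = 6.299%.
On $200,000: 0.06299 × $200,000 = $12,598.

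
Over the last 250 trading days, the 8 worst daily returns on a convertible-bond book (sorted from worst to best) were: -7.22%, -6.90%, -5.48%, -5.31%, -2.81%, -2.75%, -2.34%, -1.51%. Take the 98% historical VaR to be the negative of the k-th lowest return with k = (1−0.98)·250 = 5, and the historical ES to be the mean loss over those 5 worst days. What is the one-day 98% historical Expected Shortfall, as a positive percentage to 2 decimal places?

5.54%

The 5 worst returns sum to -27.72%.
ES = −(-27.72%) / 5 = 5.544% ≈ 5.54%.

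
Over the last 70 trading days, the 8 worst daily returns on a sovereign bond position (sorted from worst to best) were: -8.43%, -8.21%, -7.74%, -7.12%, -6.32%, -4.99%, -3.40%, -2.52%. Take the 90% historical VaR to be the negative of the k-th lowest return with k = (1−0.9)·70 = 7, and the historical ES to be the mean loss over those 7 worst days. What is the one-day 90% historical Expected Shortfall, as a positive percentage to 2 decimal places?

The 7 worst returns sum to -46.21%.
ES = −(-46.21%) / 7 = 6.6014…% ≈ 6.60%.

6.60%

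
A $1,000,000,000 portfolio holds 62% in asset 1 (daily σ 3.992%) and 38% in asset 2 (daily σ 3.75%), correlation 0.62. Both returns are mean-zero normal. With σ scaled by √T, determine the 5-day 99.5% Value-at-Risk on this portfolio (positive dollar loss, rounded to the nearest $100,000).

$203,900,000

σ_p = √(0.62²·3.992² + 0.38²·3.75² + 2·0.62·0.62·0.38·3.992·3.75) = 3.540%.
σ_{5d} = 3.540% × √5 = 7.916%.
z(99.5%) = 2.576.
VaR = 2.576 × 7.916% = 20.392%; on $1,000,000,000 that is $203,920,000.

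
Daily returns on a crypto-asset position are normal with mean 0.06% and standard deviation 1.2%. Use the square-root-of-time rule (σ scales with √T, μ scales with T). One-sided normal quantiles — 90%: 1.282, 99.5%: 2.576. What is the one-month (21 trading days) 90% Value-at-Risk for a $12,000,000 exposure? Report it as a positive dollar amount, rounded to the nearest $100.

$694,800

σ_{21d} = 1.2% × √21 = 5.499%; μ_{21d} = 21 × 0.06% = 1.260%.
VaR = −(1.260%) + 1.282 × 5.499% = 5.790%.
On $12,000,000: 0.05790 × $12,000,000 = $694,800.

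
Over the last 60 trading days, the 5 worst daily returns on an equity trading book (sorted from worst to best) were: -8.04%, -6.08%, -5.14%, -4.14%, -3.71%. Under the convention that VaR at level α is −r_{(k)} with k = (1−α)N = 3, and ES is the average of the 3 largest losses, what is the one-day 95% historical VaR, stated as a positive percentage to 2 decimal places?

5.14%

k = 3; the 3rd lowest return is -5.14%, so VaR = 5.14%.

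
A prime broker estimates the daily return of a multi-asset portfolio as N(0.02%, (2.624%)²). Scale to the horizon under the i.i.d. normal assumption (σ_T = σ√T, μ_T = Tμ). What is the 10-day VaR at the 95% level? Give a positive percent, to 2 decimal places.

At 95%, z = 1.645.
σ_{10d} = 2.624% × √10 = 8.298%; μ_{10d} = 10 × 0.02% = 0.200%.
VaR = −(0.200%) + 1.645 × 8.298% = 13.450%.

13.45%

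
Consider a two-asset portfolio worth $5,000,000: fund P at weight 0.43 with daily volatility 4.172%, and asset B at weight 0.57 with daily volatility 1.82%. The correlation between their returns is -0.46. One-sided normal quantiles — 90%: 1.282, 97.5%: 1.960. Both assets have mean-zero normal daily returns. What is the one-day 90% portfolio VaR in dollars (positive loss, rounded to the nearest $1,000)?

$103,000

σ_p² = 0.43²·4.172² + 0.57²·1.82² + 2·-0.46·0.43·0.57·4.172·1.82 = 2.5823 (%²).
σ_p = √2.5823 = 1.607%.
VaR = 1.282 × 1.607% = 2.060%; on $5,000,000 that is $103,000.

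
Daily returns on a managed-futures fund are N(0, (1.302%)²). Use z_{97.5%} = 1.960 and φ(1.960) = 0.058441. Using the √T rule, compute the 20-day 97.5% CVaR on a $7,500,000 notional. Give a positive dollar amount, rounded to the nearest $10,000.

$1,020,000

σ_{20d} = 1.302% × √20 = 5.823%.
ES multiplier = φ(z)/(1−α) = 0.058441/0.025 = 2.338.
ES = 5.823% × 2.338 = 13.614%; on $7,500,000: $1,021,050.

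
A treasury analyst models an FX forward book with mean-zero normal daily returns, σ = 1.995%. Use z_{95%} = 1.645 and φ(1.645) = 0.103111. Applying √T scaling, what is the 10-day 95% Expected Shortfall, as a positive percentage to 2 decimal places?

σ_{10d} = 1.995% × √10 = 6.309%.
ES multiplier = φ(z)/(1−α) = 0.103111/0.05 = 2.062.
ES = 6.309% × 2.062 = 13.009%.

13.01%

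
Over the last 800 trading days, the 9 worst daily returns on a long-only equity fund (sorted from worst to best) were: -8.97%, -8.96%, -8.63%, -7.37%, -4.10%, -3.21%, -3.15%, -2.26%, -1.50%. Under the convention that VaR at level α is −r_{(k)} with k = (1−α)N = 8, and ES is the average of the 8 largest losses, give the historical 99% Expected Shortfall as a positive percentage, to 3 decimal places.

The 8 worst returns sum to -46.65%.
ES = −(-46.65%) / 8 = 5.83125% ≈ 5.831%.

5.831%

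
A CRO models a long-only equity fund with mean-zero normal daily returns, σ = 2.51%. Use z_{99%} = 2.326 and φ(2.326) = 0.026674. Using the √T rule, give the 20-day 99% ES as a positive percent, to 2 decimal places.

29.94%

σ_{20d} = 2.51% × √20 = 11.225%.
ES multiplier = φ(z)/(1−α) = 0.026674/0.01 = 2.667.
ES = 11.225% × 2.667 = 29.937%.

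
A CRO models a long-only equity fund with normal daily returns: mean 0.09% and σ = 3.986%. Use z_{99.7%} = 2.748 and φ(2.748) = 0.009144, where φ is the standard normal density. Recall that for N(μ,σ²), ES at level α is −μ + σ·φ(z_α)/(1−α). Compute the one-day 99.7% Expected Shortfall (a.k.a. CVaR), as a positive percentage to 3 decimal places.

Tail multiplier: φ(z)/(1−α) = 0.009144 / 0.003 = 3.048.
ES = −(0.09%) + 3.986% × 3.048 = 12.059%.

12.059%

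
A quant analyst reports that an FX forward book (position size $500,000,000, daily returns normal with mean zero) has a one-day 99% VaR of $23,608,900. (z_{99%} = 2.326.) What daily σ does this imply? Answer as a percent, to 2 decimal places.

2.03%

VaR as a fraction: $23,608,900 / $500,000,000 = 4.722%.
σ = VaR / z = 4.722% / 2.326 = 2.030%.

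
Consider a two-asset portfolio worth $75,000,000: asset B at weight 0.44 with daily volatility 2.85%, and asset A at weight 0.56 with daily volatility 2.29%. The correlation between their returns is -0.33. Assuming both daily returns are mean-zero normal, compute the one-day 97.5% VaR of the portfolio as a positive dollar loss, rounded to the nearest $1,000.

$2,158,000

σ_p² = 0.44²·2.85² + 0.56²·2.29² + 2·-0.33·0.44·0.56·2.85·2.29 = 2.1557 (%²).
σ_p = √2.1557 = 1.468%.
At 97.5%, z = 1.960.
VaR = 1.960 × 1.468% = 2.877%; on $75,000,000 that is $2,157,750.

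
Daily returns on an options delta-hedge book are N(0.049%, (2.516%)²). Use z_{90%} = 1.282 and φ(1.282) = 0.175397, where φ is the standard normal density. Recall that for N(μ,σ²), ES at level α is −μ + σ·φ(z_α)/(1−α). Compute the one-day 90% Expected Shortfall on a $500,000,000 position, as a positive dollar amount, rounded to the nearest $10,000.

Tail multiplier: φ(z)/(1−α) = 0.175397 / 0.1 = 1.754.
ES = −(0.049%) + 2.516% × 1.754 = 4.364%.
On $500,000,000: 0.04364 × $500,000,000 = $21,820,000.

$21,820,000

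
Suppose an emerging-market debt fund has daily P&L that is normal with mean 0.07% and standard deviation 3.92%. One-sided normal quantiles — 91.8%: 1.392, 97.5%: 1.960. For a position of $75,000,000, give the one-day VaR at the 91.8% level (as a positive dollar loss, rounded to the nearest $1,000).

$4,040,000

VaR = −μ + z·σ = −(0.07%) + 1.392 × 3.92% = 5.387%.
On $75,000,000: 0.05387 × $75,000,000 = $4,040,250.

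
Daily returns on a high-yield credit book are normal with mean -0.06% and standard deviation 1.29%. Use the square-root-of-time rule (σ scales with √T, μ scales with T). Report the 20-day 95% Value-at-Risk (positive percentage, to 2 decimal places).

At 95%, z = 1.645.
σ_{20d} = 1.29% × √20 = 5.769%; μ_{20d} = 20 × -0.06% = -1.200%.
VaR = −(-1.200%) + 1.645 × 5.769% = 10.690%.

10.69%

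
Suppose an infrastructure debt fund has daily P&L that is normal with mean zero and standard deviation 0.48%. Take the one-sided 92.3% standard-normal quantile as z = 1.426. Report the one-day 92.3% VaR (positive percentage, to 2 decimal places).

VaR = z·σ = 1.426 × 0.48% = 0.684%.

0.68%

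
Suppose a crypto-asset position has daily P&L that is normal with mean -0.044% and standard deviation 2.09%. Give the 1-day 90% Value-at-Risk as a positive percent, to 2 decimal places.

2.72%

At 90% one-sided, z = 1.282.
VaR = −μ + z·σ = −(-0.044%) + 1.282 × 2.09% = 2.723%.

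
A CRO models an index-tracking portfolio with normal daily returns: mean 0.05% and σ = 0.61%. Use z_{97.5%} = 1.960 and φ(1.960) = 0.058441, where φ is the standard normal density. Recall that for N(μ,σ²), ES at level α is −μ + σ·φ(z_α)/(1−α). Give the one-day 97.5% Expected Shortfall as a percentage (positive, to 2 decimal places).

1.38%

Tail multiplier: φ(z)/(1−α) = 0.058441 / 0.025 = 2.338.
ES = −(0.05%) + 0.61% × 2.338 = 1.376%.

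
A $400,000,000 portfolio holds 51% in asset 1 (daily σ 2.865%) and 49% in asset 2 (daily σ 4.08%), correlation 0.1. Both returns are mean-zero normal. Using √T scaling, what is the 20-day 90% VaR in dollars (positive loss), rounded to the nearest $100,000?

σ_p = √(0.51²·2.865² + 0.49²·4.08² + 2·0.1·0.51·0.49·2.865·4.08) = 2.592%.
σ_{20d} = 2.592% × √20 = 11.592%.
z(90%) = 1.282.
VaR = 1.282 × 11.592% = 14.861%; on $400,000,000 that is $59,444,000.

$59,400,000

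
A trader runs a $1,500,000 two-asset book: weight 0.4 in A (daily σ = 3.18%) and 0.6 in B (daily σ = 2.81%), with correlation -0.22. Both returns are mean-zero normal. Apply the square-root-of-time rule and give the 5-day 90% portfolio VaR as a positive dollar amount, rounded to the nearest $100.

$80,600

σ_p = √(0.4²·3.18² + 0.6²·2.81² + 2·-0.22·0.4·0.6·3.18·2.81) = 1.875%.
σ_{5d} = 1.875% × √5 = 4.193%.
z(90%) = 1.282.
VaR = 1.282 × 4.193% = 5.375%; on $1,500,000 that is $80,625.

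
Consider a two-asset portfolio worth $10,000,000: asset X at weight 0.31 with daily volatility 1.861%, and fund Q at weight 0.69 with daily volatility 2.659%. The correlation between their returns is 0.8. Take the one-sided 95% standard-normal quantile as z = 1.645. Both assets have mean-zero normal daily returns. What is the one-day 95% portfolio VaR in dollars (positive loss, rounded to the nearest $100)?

$382,000

σ_p² = 0.31²·1.861² + 0.69²·2.659² + 2·0.8·0.31·0.69·1.861·2.659 = 5.3925 (%²).
σ_p = √5.3925 = 2.322%.
VaR = 1.645 × 2.322% = 3.820%; on $10,000,000 that is $382,000.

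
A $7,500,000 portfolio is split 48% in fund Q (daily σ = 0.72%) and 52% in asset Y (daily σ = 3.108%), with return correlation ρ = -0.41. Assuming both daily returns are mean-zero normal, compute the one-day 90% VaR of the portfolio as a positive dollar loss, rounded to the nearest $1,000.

σ_p² = 0.48²·0.72² + 0.52²·3.108² + 2·-0.41·0.48·0.52·0.72·3.108 = 2.2734 (%²).
σ_p = √2.2734 = 1.508%.
At 90%, z = 1.282.
VaR = 1.282 × 1.508% = 1.933%; on $7,500,000 that is $144,975.

$145,000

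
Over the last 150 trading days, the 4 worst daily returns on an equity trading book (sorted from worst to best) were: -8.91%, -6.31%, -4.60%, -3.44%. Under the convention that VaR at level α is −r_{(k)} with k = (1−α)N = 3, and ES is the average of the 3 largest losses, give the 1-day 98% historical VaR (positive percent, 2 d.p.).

k = 3; the 3rd lowest return is -4.60%, so VaR = 4.60%.

4.60%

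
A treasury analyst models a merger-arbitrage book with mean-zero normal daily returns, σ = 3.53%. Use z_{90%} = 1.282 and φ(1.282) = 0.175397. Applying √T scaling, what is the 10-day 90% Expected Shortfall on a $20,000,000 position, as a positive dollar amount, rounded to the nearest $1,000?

$3,916,000

σ_{10d} = 3.53% × √10 = 11.163%.
ES multiplier = φ(z)/(1−α) = 0.175397/0.1 = 1.754.
ES = 11.163% × 1.754 = 19.580%; on $20,000,000: $3,916,000.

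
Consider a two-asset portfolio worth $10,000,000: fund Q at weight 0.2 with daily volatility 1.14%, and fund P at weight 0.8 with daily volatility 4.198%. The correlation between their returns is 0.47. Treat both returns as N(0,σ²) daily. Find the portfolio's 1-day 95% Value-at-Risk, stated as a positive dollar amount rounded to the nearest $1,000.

σ_p² = 0.2²·1.14² + 0.8²·4.198² + 2·0.47·0.2·0.8·1.14·4.198 = 12.0506 (%²).
σ_p = √12.0506 = 3.471%.
At 95%, z = 1.645.
VaR = 1.645 × 3.471% = 5.710%; on $10,000,000 that is $571,000.

$571,000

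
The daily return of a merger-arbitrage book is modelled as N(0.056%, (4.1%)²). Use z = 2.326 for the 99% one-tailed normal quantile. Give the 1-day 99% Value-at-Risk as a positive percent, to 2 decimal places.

9.48%

VaR = −μ + z·σ = −(0.056%) + 2.326 × 4.1% = 9.481%.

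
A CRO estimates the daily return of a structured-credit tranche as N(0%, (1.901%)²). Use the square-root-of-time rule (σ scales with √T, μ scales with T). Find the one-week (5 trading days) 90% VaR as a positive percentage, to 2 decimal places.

At 90%, z = 1.282.
σ_{5d} = 1.901% × √5 = 4.251%.
VaR = 1.282 × 4.251% = 5.450%.

5.45%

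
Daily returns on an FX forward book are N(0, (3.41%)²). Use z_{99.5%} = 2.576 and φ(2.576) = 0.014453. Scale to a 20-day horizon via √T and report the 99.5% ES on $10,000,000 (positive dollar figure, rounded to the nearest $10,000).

$4,410,000

σ_{20d} = 3.41% × √20 = 15.250%.
ES multiplier = φ(z)/(1−α) = 0.014453/0.005 = 2.891.
ES = 15.250% × 2.891 = 44.088%; on $10,000,000: $4,408,800.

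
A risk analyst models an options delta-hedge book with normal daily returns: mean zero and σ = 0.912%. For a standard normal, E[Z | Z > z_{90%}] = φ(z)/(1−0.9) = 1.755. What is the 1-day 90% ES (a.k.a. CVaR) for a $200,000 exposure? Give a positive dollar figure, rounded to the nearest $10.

$3,200

ES = 0.912% × 1.755 = 1.601%.
On $200,000: 0.01601 × $200,000 = $3,202.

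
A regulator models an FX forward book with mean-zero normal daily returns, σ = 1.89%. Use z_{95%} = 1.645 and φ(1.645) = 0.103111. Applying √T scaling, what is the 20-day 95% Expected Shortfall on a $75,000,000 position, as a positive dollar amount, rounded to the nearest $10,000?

σ_{20d} = 1.89% × √20 = 8.452%.
ES multiplier = φ(z)/(1−α) = 0.103111/0.05 = 2.062.
ES = 8.452% × 2.062 = 17.428%; on $75,000,000: $13,071,000.

$13,070,000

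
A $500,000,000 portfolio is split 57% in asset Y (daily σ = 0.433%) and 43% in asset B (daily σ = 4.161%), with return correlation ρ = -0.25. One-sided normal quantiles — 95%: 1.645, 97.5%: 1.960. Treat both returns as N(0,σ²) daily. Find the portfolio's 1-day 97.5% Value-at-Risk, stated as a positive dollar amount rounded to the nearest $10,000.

$17,090,000

σ_p² = 0.57²·0.433² + 0.43²·4.161² + 2·-0.25·0.57·0.43·0.433·4.161 = 3.0415 (%²).
σ_p = √3.0415 = 1.744%.
VaR = 1.960 × 1.744% = 3.418%; on $500,000,000 that is $17,090,000.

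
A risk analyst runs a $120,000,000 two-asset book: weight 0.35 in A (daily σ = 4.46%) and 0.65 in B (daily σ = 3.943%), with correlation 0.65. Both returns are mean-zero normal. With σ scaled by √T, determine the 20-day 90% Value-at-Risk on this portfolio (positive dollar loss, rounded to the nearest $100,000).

$25,900,000

σ_p = √(0.35²·4.46² + 0.65²·3.943² + 2·0.65·0.35·0.65·4.46·3.943) = 3.769%.
σ_{20d} = 3.769% × √20 = 16.855%.
z(90%) = 1.282.
VaR = 1.282 × 16.855% = 21.608%; on $120,000,000 that is $25,929,600.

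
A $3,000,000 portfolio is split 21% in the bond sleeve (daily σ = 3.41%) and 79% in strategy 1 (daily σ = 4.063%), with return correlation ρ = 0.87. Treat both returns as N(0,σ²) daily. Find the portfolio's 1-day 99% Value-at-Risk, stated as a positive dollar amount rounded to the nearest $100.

$268,600

σ_p² = 0.21²·3.41² + 0.79²·4.063² + 2·0.87·0.21·0.79·3.41·4.063 = 14.8148 (%²).
σ_p = √14.8148 = 3.849%.
At 99%, z = 2.326.
VaR = 2.326 × 3.849% = 8.953%; on $3,000,000 that is $268,590.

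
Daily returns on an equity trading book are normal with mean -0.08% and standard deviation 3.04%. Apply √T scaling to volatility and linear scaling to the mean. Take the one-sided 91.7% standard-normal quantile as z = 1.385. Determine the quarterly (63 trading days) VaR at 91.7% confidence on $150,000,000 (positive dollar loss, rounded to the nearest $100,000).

σ_{63d} = 3.04% × √63 = 24.129%; μ_{63d} = 63 × -0.08% = -5.040%.
VaR = −(-5.040%) + 1.385 × 24.129% = 38.459%.
On $150,000,000: 0.38459 × $150,000,000 = $57,688,500.

$57,700,000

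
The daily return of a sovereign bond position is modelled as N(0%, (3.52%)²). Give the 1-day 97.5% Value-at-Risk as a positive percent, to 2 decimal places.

6.90%

At 97.5% one-sided, z = 1.960.
VaR = z·σ = 1.960 × 3.52% = 6.899%.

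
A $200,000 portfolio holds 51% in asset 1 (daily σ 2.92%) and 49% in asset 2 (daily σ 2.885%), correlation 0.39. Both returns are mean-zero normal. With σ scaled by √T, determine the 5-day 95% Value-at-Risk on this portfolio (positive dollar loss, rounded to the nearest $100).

σ_p = √(0.51²·2.92² + 0.49²·2.885² + 2·0.39·0.51·0.49·2.92·2.885) = 2.420%.
σ_{5d} = 2.420% × √5 = 5.411%.
z(95%) = 1.645.
VaR = 1.645 × 5.411% = 8.901%; on $200,000 that is $17,802.

$17,800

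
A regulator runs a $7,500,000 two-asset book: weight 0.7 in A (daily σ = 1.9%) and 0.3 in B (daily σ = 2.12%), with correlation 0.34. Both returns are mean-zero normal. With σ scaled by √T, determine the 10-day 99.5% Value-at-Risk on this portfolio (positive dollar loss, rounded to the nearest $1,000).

$1,013,000

σ_p = √(0.7²·1.9² + 0.3²·2.12² + 2·0.34·0.7·0.3·1.9·2.12) = 1.658%.
σ_{10d} = 1.658% × √10 = 5.243%.
z(99.5%) = 2.576.
VaR = 2.576 × 5.243% = 13.506%; on $7,500,000 that is $1,012,950.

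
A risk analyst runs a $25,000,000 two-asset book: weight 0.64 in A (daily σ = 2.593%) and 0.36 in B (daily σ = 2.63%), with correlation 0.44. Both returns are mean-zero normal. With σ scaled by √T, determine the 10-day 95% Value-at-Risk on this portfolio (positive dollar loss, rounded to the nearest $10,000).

σ_p = √(0.64²·2.593² + 0.36²·2.63² + 2·0.44·0.64·0.36·2.593·2.63) = 2.243%.
σ_{10d} = 2.243% × √10 = 7.093%.
z(95%) = 1.645.
VaR = 1.645 × 7.093% = 11.668%; on $25,000,000 that is $2,917,000.

$2,920,000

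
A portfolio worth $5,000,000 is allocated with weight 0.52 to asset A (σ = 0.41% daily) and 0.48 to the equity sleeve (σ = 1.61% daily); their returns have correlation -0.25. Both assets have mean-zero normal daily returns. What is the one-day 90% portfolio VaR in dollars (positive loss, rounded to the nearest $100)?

σ_p² = 0.52²·0.41² + 0.48²·1.61² + 2·-0.25·0.52·0.48·0.41·1.61 = 0.5603 (%²).
σ_p = √0.5603 = 0.749%.
At 90%, z = 1.282.
VaR = 1.282 × 0.749% = 0.960%; on $5,000,000 that is $48,000.

$48,000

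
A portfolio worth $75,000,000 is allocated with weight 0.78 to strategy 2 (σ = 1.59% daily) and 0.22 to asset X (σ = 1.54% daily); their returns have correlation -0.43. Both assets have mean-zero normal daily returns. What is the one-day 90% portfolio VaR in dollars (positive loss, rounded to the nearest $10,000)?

$1,090,000

σ_p² = 0.78²·1.59² + 0.22²·1.54² + 2·-0.43·0.78·0.22·1.59·1.54 = 1.2915 (%²).
σ_p = √1.2915 = 1.136%.
At 90%, z = 1.282.
VaR = 1.282 × 1.136% = 1.456%; on $75,000,000 that is $1,092,000.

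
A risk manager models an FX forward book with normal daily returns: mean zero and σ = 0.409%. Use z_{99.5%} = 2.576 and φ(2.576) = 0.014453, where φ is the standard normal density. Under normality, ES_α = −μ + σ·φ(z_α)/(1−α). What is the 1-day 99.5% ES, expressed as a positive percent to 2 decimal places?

1.18%

Tail multiplier: φ(z)/(1−α) = 0.014453 / 0.005 = 2.891.
ES = 0.409% × 2.891 = 1.182%.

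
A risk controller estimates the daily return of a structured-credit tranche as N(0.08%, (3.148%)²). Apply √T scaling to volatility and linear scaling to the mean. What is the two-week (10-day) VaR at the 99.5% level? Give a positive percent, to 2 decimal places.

At 99.5%, z = 2.576.
σ_{10d} = 3.148% × √10 = 9.955%; μ_{10d} = 10 × 0.08% = 0.800%.
VaR = −(0.800%) + 2.576 × 9.955% = 24.844%.

24.84%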